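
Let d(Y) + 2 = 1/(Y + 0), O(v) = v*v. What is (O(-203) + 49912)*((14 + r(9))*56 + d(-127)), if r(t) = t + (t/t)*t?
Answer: 20714445809/127 ≈ 1.6311e+8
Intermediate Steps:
O(v) = v**2
d(Y) = -2 + 1/Y (d(Y) = -2 + 1/(Y + 0) = -2 + 1/Y)
r(t) = 2*t (r(t) = t + 1*t = t + t = 2*t)
(O(-203) + 49912)*((14 + r(9))*56 + d(-127)) = ((-203)**2 + 49912)*((14 + 2*9)*56 + (-2 + 1/(-127))) = (41209 + 49912)*((14 + 18)*56 + (-2 - 1/127)) = 91121*(32*56 - 255/127) = 91121*(1792 - 255/127) = 91121*(227329/127) = 20714445809/127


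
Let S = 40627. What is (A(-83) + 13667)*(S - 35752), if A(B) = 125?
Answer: 67236000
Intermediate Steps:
(A(-83) + 13667)*(S - 35752) = (125 + 13667)*(40627 - 35752) = 13792*4875 = 67236000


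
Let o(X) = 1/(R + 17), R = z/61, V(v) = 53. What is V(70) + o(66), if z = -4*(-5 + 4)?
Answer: 55234/1041 ≈ 53.059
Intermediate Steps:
z = 4 (z = -4*(-1) = 4)
R = 4/61 ≈ 0.065574
o(X) = 61/1041 (o(X) = 1/(4/61 + 17) = 1/(1041/61) = 61/1041)
V(70) + o(66) = 53 + 61/1041 = 55234/1041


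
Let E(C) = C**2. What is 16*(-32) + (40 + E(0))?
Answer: -472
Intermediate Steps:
16*(-32) + (40 + E(0)) = 16*(-32) + (40 + 0**2) = -512 + (40 + 0) = -512 + 40 = -472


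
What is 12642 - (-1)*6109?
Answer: 18751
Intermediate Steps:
12642 - (-1)*6109 = 12642 - 1*(-6109) = 12642 + 6109 = 18751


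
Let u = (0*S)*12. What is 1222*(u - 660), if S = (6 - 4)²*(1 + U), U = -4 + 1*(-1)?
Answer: -806520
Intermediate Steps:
U = -5 (U = -4 - 1 = -5)
S = -16 (S = (6 - 4)²*(1 - 5) = 2²*(-4) = 4*(-4) = -16)
u = 0 (u = (0*(-16))*12 = 0*12 = 0)
1222*(u - 660) = 1222*(0 - 660) = 1222*(-660) = -806520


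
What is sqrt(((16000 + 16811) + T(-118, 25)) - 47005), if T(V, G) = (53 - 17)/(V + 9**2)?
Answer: I*sqrt(19432918)/37 ≈ 119.14*I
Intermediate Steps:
T(V, G) = 36/(81 + V) (T(V, G) = 36/(V + 81) = 36/(81 + V))
sqrt(((16000 + 16811) + T(-118, 25)) - 47005) = sqrt(((16000 + 16811) + 36/(81 - 118)) - 47005) = sqrt((32811 + 36/(-37)) - 47005) = sqrt((32811 + 36*(-1/37)) - 47005) = sqrt((32811 - 36/37) - 47005) = sqrt(1213971/37 - 47005) = sqrt(-525214/37) = I*sqrt(19432918)/37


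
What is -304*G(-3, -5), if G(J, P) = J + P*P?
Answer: -6688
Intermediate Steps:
G(J, P) = J + P²
-304*G(-3, -5) = -304*(-3 + (-5)²) = -304*(-3 + 25) = -304*22 = -6688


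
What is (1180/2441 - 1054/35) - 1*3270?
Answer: -281903964/85435 ≈ -3299.6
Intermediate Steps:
(1180/2441 - 1054/35) - 1*3270 = (1180*(1/2441) - 1054*1/35) - 3270 = (1180/2441 - 1054/35) - 3270 = -2531514/85435 - 3270 = -281903964/85435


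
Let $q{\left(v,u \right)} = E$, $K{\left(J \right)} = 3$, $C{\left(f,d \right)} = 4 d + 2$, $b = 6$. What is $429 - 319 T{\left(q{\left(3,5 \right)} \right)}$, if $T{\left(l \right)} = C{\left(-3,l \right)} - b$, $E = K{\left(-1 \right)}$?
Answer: $-2123$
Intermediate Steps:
$C{\left(f,d \right)} = 2 + 4 d$
$E = 3$
$q{\left(v,u \right)} = 3$
$T{\left(l \right)} = -4 + 4 l$ ($T{\left(l \right)} = \left(2 + 4 l\right) - 6 = -4 + 4 l$)
$429 - 319 T{\left(q{\left(3,5 \right)} \right)} = 429 - 319 \left(-4 + 4 \cdot 3\right) = 429 - 319 \left(-4 + 12\right) = 429 - 2552 = -2123$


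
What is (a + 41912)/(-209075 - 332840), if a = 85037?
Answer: -126949/541915 ≈ -0.23426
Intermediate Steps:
(a + 41912)/(-209075 - 332840) = (85037 + 41912)/(-209075 - 332840) = 126949/(-541915) = 126949*(-1/541915) = -126949/541915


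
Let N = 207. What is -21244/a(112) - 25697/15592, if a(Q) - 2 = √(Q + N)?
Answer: 654378341/4911480 - 21244*√319/315 ≈ -1071.3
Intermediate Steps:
a(Q) = 2 + √(207 + Q) (a(Q) = 2 + √(Q + 207) = 2 + √(207 + Q))
-21244/a(112) - 25697/15592 = -21244/(2 + √(207 + 112)) - 25697/15592 = -21244/(2 + √319) - 25697*1/15592 = -21244/(2 + √319) - 25697/15592 = -25697/15592 - 21244/(2 + √319)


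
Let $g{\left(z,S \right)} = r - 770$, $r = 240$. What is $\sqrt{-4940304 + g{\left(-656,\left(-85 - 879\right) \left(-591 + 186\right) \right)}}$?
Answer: $i \sqrt{4940834} \approx 2222.8 i$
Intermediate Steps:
$g{\left(z,S \right)} = -530$ ($g{\left(z,S \right)} = 240 - 770 = -530$)
$\sqrt{-4940304 + g{\left(-656,\left(-85 - 879\right) \left(-591 + 186\right) \right)}} = \sqrt{-4940304 - 530} = \sqrt{-4940834} = i \sqrt{4940834}$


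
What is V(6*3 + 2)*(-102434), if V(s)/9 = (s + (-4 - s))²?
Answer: -14750496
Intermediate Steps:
V(s) = 144 (V(s) = 9*(s + (-4 - s))² = 9*(-4)² = 9*16 = 144)
V(6*3 + 2)*(-102434) = 144*(-102434) = -14750496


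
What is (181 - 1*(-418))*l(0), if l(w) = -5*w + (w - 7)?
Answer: -4193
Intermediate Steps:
l(w) = -7 - 4*w (l(w) = -5*w + (-7 + w) = -7 - 4*w)
(181 - 1*(-418))*l(0) = (181 - 1*(-418))*(-7 - 4*0) = (181 + 418)*(-7 + 0) = 599*(-7) = -4193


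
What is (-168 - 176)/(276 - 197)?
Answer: -344/79 ≈ -4.3544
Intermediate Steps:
(-168 - 176)/(276 - 197) = -344/79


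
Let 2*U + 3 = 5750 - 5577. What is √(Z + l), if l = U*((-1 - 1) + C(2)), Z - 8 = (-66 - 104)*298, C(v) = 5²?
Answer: I*√48697 ≈ 220.67*I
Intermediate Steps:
C(v) = 25
U = 85 (U = -3/2 + (5750 - 5577)/2 = -3/2 + (½)*173 = -3/2 + 173/2 = 85)
Z = -50652 (Z = 8 + (-66 - 104)*298 = 8 - 170*298 = 8 - 50660 = -50652)
l = 1955 (l = 85*((-1 - 1) + 25) = 85*(-2 + 25) = 85*23 = 1955)
√(Z + l) = √(-50652 + 1955) = √(-48697) = I*√48697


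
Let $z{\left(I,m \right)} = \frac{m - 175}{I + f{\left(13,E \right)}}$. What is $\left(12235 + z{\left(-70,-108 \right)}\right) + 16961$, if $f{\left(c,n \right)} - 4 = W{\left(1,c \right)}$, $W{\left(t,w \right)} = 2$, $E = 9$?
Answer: $\frac{1868827}{64} \approx 29200.0$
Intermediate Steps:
$f{\left(c,n \right)} = 6$ ($f{\left(c,n \right)} = 4 + 2 = 6$)
$z{\left(I,m \right)} = \frac{-175 + m}{6 + I}$ ($z{\left(I,m \right)} = \frac{m - 175}{I + 6} = \frac{-175 + m}{6 + I}$)
$\left(12235 + z{\left(-70,-108 \right)}\right) + 16961 = \left(12235 + \frac{-175 - 108}{6 - 70}\right) + 16961 = \left(12235 + \frac{1}{-64} \left(-283\right)\right) + 16961 = \left(12235 - - \frac{283}{64}\right) + 16961 = \left(12235 + \frac{283}{64}\right) + 16961 = \frac{783323}{64} + 16961 = \frac{1868827}{64}$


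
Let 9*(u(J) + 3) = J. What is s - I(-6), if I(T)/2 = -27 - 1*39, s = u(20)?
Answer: 1181/9 ≈ 131.22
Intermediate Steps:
u(J) = -3 + J/9
s = -7/9 (s = -3 + (1/9)*20 = -3 + 20/9 = -7/9 ≈ -0.77778)
I(T) = -132 (I(T) = 2*(-27 - 1*39) = 2*(-27 - 39) = 2*(-66) = -132)
s - I(-6) = -7/9 - 1*(-132) = -7/9 + 132 = 1181/9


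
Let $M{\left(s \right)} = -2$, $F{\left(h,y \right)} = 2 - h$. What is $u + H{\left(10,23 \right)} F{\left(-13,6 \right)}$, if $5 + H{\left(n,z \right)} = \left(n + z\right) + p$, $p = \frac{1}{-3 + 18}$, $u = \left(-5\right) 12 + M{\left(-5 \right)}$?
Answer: $359$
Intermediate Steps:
$u = -62$ ($u = \left(-5\right) 12 - 2 = -60 - 2 = -62$)
$p = \frac{1}{15} \approx 0.066667$
$H{\left(n,z \right)} = - \frac{74}{15} + n + z$ ($H{\left(n,z \right)} = -5 + \left(\left(n + z\right) + \frac{1}{15}\right) = -5 + \left(\frac{1}{15} + n + z\right) = - \frac{74}{15} + n + z$)
$u + H{\left(10,23 \right)} F{\left(-13,6 \right)} = -62 + \left(- \frac{74}{15} + 10 + 23\right) \left(2 - -13\right) = -62 + \frac{421 \left(2 + 13\right)}{15} = -62 + \frac{421}{15} \cdot 15 = -62 + 421 = 359$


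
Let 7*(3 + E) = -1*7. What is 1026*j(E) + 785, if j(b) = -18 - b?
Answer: -13579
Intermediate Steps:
E = -4 (E = -3 + (-1*7)/7 = -3 + (1/7)*(-7) = -3 - 1 = -4)
1026*j(E) + 785 = 1026*(-18 - 1*(-4)) + 785 = 1026*(-18 + 4) + 785 = 1026*(-14) + 785 = -14364 + 785 = -13579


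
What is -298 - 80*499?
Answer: -40218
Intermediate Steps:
-298 - 80*499 = -298 - 39920 = -40218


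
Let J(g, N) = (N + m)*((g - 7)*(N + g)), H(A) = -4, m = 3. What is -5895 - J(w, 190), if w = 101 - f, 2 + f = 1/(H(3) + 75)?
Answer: -27390483285/5041 ≈ -5.4335e+6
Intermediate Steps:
f = -141/71 (f = -2 + 1/(-4 + 75) = -2 + 1/71 = -141/71 ≈ -1.9859)
w = 7312/71 (w = 101 - 1*(-141/71) = 101 + 141/71 = 7312/71 ≈ 102.99)
J(g, N) = (-7 + g)*(3 + N)*(N + g) (J(g, N) = (N + 3)*((g - 7)*(N + g)) = (3 + N)*((-7 + g)*(N + g)) = (-7 + g)*(3 + N)*(N + g))
-5895 - J(w, 190) = -5895 - (-21*190 - 21*7312/71 - 7*190² + 3*(7312/71)² + 190*(7312/71)² + (7312/71)*190² - 4*190*7312/71) = -5895 - (-3990 - 153552/71 - 7*36100 + 3*(53465344/5041) + 190*(53465344/5041) + (7312/71)*36100 - 5557120/71) = -5895 - (-3990 - 153552/71 - 252700 + 160396032/5041 + 10158415360/5041 + 263963200/71 - 5557120/71) = -5895 - 1*27360766590/5041 = -5895 - 27360766590/5041 = -27390483285/5041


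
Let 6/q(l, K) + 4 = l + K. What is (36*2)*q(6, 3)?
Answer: 432/5 ≈ 86.400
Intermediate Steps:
q(l, K) = 6/(-4 + K + l) (q(l, K) = 6/(-4 + (l + K)) = 6/(-4 + (K + l)) = 6/(-4 + K + l))
(36*2)*q(6, 3) = (36*2)*(6/(-4 + 3 + 6)) = 72*(6/5) = 432/5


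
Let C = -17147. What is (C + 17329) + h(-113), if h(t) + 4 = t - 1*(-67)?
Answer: 132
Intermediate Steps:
h(t) = 63 + t (h(t) = -4 + (t - 1*(-67)) = -4 + (t + 67) = -4 + (67 + t) = 63 + t)
(C + 17329) + h(-113) = (-17147 + 17329) + (63 - 113) = 182 - 50 = 132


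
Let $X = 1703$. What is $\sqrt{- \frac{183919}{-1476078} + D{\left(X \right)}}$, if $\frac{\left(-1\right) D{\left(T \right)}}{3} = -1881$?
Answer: $\frac{\sqrt{12295275215729694}}{1476078} \approx 75.121$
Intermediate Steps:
$D{\left(T \right)} = 5643$ ($D{\left(T \right)} = \left(-3\right) \left(-1881\right) = 5643$)
$\sqrt{- \frac{183919}{-1476078} + D{\left(X \right)}} = \sqrt{- \frac{183919}{-1476078} + 5643} = \sqrt{\left(-183919\right) \left(- \frac{1}{1476078}\right) + 5643} = \sqrt{\frac{183919}{1476078} + 5643} = \sqrt{\frac{8329692073}{1476078}} = \frac{\sqrt{12295275215729694}}{1476078}$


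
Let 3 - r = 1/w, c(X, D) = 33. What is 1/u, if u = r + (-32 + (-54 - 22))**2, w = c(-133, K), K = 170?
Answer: 33/385010 ≈ 8.5712e-5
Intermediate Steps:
w = 33
r = 98/33 (r = 3 - 1/33 = 98/33 ≈ 2.9697)
u = 385010/33 (u = 98/33 + (-32 + (-54 - 22))**2 = 98/33 + (-32 - 76)**2 = 98/33 + (-108)**2 = 98/33 + 11664 = 385010/33 ≈ 11667.)
1/u = 1/(385010/33) = 33/385010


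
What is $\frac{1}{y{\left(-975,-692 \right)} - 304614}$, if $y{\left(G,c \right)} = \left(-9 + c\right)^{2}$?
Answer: $\frac{1}{186787} \approx 5.3537 \cdot 10^{-6}$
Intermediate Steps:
$\frac{1}{y{\left(-975,-692 \right)} - 304614} = \frac{1}{\left(-9 - 692\right)^{2} - 304614} = \frac{1}{\left(-701\right)^{2} - 304614} = \frac{1}{491401 - 304614} = \frac{1}{186787}$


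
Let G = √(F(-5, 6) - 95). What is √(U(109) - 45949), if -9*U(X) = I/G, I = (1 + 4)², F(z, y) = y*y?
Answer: √(-1439536221 + 1475*I*√59)/177 ≈ 0.00084354 + 214.36*I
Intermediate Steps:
F(z, y) = y²
G = I*√59 (G = √(6² - 95) = √(36 - 95) = √(-59) = I*√59 ≈ 7.6811*I)
I = 25 (I = 5² = 25)
U(X) = 25*I*√59/531 (U(X) = -25/(9*(I*√59)) = -25*(-I*√59/59)/9 = -(-25)*I*√59/531 = 25*I*√59/531)
√(U(109) - 45949) = √(25*I*√59/531 - 45949) = √(-45949 + 25*I*√59/531)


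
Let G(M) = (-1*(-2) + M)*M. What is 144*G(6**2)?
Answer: 196992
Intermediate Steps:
G(M) = M*(2 + M) (G(M) = (2 + M)*M = M*(2 + M))
144*G(6**2) = 144*(6**2*(2 + 6**2)) = 144*(36*(2 + 36)) = 144*(36*38) = 144*1368 = 196992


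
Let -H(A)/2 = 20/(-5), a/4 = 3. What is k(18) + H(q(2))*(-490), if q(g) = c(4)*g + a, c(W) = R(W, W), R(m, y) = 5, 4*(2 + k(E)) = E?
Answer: -7835/2 ≈ -3917.5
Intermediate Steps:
a = 12 (a = 4*3 = 12)
k(E) = -2 + E/4
c(W) = 5
q(g) = 12 + 5*g (q(g) = 5*g + 12 = 12 + 5*g)
H(A) = 8 (H(A) = -40/(-5) = -40*(-1)/5 = -2*(-4) = 8)
k(18) + H(q(2))*(-490) = (-2 + (¼)*18) + 8*(-490) = (-2 + 9/2) - 3920 = 5/2 - 3920 = -7835/2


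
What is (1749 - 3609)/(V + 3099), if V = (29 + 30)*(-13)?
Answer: -465/583 ≈ -0.79760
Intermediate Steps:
V = -767 (V = 59*(-13) = -767)
(1749 - 3609)/(V + 3099) = (1749 - 3609)/(-767 + 3099) = -1860/2332 = -1860*1/2332 = -465/583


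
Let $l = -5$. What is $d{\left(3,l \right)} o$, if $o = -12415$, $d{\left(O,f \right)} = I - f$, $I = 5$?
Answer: $-124150$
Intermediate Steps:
$d{\left(O,f \right)} = 5 - f$
$d{\left(3,l \right)} o = \left(5 - -5\right) \left(-12415\right) = \left(5 + 5\right) \left(-12415\right) = 10 \left(-12415\right) = -124150$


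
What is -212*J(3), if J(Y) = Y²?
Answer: -1908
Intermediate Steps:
-212*J(3) = -212*3² = -212*9 = -1908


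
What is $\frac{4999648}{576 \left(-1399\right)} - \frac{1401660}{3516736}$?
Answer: $- \frac{73093489753}{11069805744} \approx -6.603$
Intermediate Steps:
$\frac{4999648}{576 \left(-1399\right)} - \frac{1401660}{3516736} = \frac{4999648}{-805824} - \frac{350415}{879184} = 4999648 \left(- \frac{1}{805824}\right) - \frac{350415}{879184} = - \frac{156239}{25182} - \frac{350415}{879184} = - \frac{73093489753}{11069805744}$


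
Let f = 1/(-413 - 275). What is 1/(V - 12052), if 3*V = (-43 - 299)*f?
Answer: -344/4145831 ≈ -8.2975e-5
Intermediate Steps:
f = -1/688 (f = 1/(-688) = -1/688 ≈ -0.0014535)
V = 57/344 (V = ((-43 - 299)*(-1/688))/3 = (-342*(-1/688))/3 = (⅓)*(171/344) = 57/344 ≈ 0.16570)
1/(V - 12052) = 1/(57/344 - 12052) = 1/(-4145831/344) = -344/4145831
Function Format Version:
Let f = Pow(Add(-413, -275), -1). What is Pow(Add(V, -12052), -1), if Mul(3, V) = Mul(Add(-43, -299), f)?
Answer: Rational(-344, 4145831) ≈ -8.2975e-5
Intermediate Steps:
f = Rational(-1, 688) (f = Pow(-688, -1) = Rational(-1, 688) ≈ -0.0014535)
V = Rational(57, 344) (V = Mul(Rational(1, 3), Mul(Add(-43, -299), Rational(-1, 688))) = Mul(Rational(1, 3), Mul(-342, Rational(-1, 688))) = Mul(Rational(1, 3), Rational(171, 344)) = Rational(57, 344) ≈ 0.16570)
Pow(Add(V, -12052), -1) = Pow(Add(Rational(57, 344), -12052), -1) = Pow(Rational(-4145831, 344), -1) = Rational(-344, 4145831)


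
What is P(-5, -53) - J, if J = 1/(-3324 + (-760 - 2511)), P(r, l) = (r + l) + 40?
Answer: -118709/6595 ≈ -18.000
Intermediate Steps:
P(r, l) = 40 + l + r (P(r, l) = (l + r) + 40 = 40 + l + r)
J = -1/6595 (J = 1/(-3324 - 3271) = 1/(-6595) = -1/6595 ≈ -0.00015163)
P(-5, -53) - J = (40 - 53 - 5) - 1*(-1/6595) = -18 + 1/6595 = -118709/6595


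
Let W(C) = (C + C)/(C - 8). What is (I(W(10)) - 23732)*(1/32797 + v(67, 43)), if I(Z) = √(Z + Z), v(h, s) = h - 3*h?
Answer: 104297322404/32797 - 8789594*√5/32797 ≈ 3.1795e+6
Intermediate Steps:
v(h, s) = -2*h
W(C) = 2*C/(-8 + C) (W(C) = (2*C)/(-8 + C) = 2*C/(-8 + C))
I(Z) = √2*√Z (I(Z) = √(2*Z) = √2*√Z)
(I(W(10)) - 23732)*(1/32797 + v(67, 43)) = (√2*√(2*10/(-8 + 10)) - 23732)*(1/32797 - 2*67) = (√2*√(2*10/2) - 23732)*(1/32797 - 134) = (√2*√(2*10*(½)) - 23732)*(-4394797/32797) = (√2*√10 - 23732)*(-4394797/32797) = (2*√5 - 23732)*(-4394797/32797) = (-23732 + 2*√5)*(-4394797/32797) = 104297322404/32797 - 8789594*√5/32797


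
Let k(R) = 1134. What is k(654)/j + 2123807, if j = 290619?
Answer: 9797121709/4613 ≈ 2.1238e+6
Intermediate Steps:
k(654)/j + 2123807 = 1134/290619 + 2123807 = 1134*(1/290619) + 2123807 = 18/4613 + 2123807 = 9797121709/4613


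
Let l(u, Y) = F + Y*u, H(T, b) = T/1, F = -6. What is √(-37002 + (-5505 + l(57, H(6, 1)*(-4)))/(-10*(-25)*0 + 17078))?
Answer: 3*I*√1199116655970/17078 ≈ 192.36*I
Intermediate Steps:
H(T, b) = T (H(T, b) = T*1 = T)
l(u, Y) = -6 + Y*u
√(-37002 + (-5505 + l(57, H(6, 1)*(-4)))/(-10*(-25)*0 + 17078)) = √(-37002 + (-5505 + (-6 + (6*(-4))*57))/(-10*(-25)*0 + 17078)) = √(-37002 + (-5505 + (-6 - 24*57))/(250*0 + 17078)) = √(-37002 + (-5505 + (-6 - 1368))/(0 + 17078)) = √(-37002 + (-5505 - 1374)/17078) = √(-37002 - 6879*1/17078) = √(-37002 - 6879/17078) = √(-631927035/17078) = 3*I*√1199116655970/17078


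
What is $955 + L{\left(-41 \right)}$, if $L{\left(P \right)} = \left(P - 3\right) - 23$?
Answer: $888$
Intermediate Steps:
$L{\left(P \right)} = -26 + P$ ($L{\left(P \right)} = \left(P - 3\right) - 23 = \left(-3 + P\right) - 23 = -26 + P$)
$955 + L{\left(-41 \right)} = 955 - 67 = 888$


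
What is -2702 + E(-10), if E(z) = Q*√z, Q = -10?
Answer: -2702 - 10*I*√10 ≈ -2702.0 - 31.623*I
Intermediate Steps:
E(z) = -10*√z
-2702 + E(-10) = -2702 - 10*I*√10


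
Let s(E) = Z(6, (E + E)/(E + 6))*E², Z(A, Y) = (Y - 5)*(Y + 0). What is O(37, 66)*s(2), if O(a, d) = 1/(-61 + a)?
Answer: 3/8 ≈ 0.37500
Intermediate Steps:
Z(A, Y) = Y*(-5 + Y) (Z(A, Y) = (-5 + Y)*Y = Y*(-5 + Y))
s(E) = 2*E³*(-5 + 2*E/(6 + E))/(6 + E) (s(E) = (((E + E)/(E + 6))*(-5 + (E + E)/(E + 6)))*E² = (((2*E)/(6 + E))*(-5 + (2*E)/(6 + E)))*E² = ((2*E/(6 + E))*(-5 + 2*E/(6 + E)))*E² = (2*E*(-5 + 2*E/(6 + E))/(6 + E))*E² = 2*E³*(-5 + 2*E/(6 + E))/(6 + E))
O(37, 66)*s(2) = (6*2³*(-10 - 1*2)/(6 + 2)²)/(-61 + 37) = (6*8*(-10 - 2)/8²)/(-24) = -8*(-12)/(4*64) = -1/24*(-9) = 3/8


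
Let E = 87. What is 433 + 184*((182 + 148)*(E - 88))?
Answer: -60287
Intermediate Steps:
433 + 184*((182 + 148)*(E - 88)) = 433 + 184*((182 + 148)*(87 - 88)) = 433 + 184*(330*(-1)) = 433 + 184*(-330) = 433 - 60720 = -60287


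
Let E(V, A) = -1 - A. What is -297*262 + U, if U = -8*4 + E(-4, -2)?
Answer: -77845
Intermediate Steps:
U = -31 (U = -8*4 + (-1 - 1*(-2)) = -32 + (-1 + 2) = -32 + 1 = -31)
-297*262 + U = -297*262 - 31 = -77814 - 31 = -77845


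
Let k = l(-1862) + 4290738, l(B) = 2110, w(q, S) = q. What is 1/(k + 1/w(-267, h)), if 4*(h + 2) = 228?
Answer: 267/1146190415 ≈ 2.3295e-7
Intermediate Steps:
h = 55 (h = -2 + (1/4)*228 = -2 + 57 = 55)
k = 4292848 (k = 2110 + 4290738 = 4292848)
1/(k + 1/w(-267, h)) = 1/(4292848 + 1/(-267)) = 1/(4292848 - 1/267) = 1/(1146190415/267) = 267/1146190415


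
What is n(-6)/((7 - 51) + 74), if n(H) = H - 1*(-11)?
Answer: ⅙ ≈ 0.16667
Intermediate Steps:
n(H) = 11 + H (n(H) = H + 11 = 11 + H)
n(-6)/((7 - 51) + 74) = (11 - 6)/((7 - 51) + 74) = 5/(-44 + 74) = 5/30 = (1/30)*5 = ⅙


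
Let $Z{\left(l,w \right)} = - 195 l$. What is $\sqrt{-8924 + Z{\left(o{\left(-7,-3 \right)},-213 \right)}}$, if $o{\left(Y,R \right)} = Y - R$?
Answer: $4 i \sqrt{509} \approx 90.244 i$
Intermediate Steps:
$\sqrt{-8924 + Z{\left(o{\left(-7,-3 \right)},-213 \right)}} = \sqrt{-8924 - 195 \left(-7 - -3\right)} = \sqrt{-8924 - 195 \left(-7 + 3\right)} = \sqrt{-8924 - -780} = \sqrt{-8924 + 780} = \sqrt{-8144} = 4 i \sqrt{509}$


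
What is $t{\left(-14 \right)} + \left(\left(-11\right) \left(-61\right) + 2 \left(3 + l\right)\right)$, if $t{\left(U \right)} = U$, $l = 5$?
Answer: $673$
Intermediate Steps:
$t{\left(-14 \right)} + \left(\left(-11\right) \left(-61\right) + 2 \left(3 + l\right)\right) = -14 + \left(\left(-11\right) \left(-61\right) + 2 \left(3 + 5\right)\right) = -14 + \left(671 + 2 \cdot 8\right) = -14 + \left(671 + 16\right) = -14 + 687 = 673$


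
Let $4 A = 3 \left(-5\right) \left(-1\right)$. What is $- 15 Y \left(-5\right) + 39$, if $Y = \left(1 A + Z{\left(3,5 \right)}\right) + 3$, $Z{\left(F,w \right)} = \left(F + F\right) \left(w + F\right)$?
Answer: $\frac{16581}{4} \approx 4145.3$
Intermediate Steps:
$A = \frac{15}{4}$ ($A = \frac{3 \left(-5\right) \left(-1\right)}{4} = \frac{\left(-15\right) \left(-1\right)}{4} = \frac{1}{4} \cdot 15 = \frac{15}{4} \approx 3.75$)
$Z{\left(F,w \right)} = 2 F \left(F + w\right)$
$Y = \frac{219}{4}$ ($Y = \left(1 \cdot \frac{15}{4} + 2 \cdot 3 \left(3 + 5\right)\right) + 3 = \left(\frac{15}{4} + 2 \cdot 3 \cdot 8\right) + 3 = \left(\frac{15}{4} + 48\right) + 3 = \frac{207}{4} + 3 = \frac{219}{4} \approx 54.75$)
$- 15 Y \left(-5\right) + 39 = - 15 \cdot \frac{219}{4} \left(-5\right) + 39 = \left(-15\right) \left(- \frac{1095}{4}\right) + 39 = \frac{16425}{4} + 39 = \frac{16581}{4}$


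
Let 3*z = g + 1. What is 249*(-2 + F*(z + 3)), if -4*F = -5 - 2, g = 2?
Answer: 1245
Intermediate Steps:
F = 7/4 (F = -(-5 - 2)/4 = -¼*(-7) = 7/4 ≈ 1.7500)
z = 1 (z = (2 + 1)/3 = (⅓)*3 = 1)
249*(-2 + F*(z + 3)) = 249*(-2 + 7*(1 + 3)/4) = 249*(-2 + (7/4)*4) = 249*(-2 + 7) = 249*5 = 1245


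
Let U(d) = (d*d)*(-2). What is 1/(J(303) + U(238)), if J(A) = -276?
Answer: -1/113564 ≈ -8.8056e-6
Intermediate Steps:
U(d) = -2*d**2 (U(d) = d**2*(-2) = -2*d**2)
1/(J(303) + U(238)) = 1/(-276 - 2*238**2) = 1/(-276 - 2*56644) = 1/(-276 - 113288) = 1/(-113564) = -1/113564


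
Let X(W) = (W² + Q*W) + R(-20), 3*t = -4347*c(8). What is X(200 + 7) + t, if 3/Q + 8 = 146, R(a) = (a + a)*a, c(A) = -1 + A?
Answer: 67021/2 ≈ 33511.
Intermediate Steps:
R(a) = 2*a² (R(a) = (2*a)*a = 2*a²)
t = -10143 (t = (-4347*(-1 + 8))/3 = (-4347*7)/3 = (⅓)*(-30429) = -10143)
Q = 1/46 (Q = 3/(-8 + 146) = 3/138 = 3*(1/138) = 1/46 ≈ 0.021739)
X(W) = 800 + W² + W/46 (X(W) = (W² + W/46) + 2*(-20)² = (W² + W/46) + 2*400 = (W² + W/46) + 800 = 800 + W² + W/46)
X(200 + 7) + t = (800 + (200 + 7)² + (200 + 7)/46) - 10143 = (800 + 207² + (1/46)*207) - 10143 = (800 + 42849 + 9/2) - 10143 = 87307/2 - 10143 = 67021/2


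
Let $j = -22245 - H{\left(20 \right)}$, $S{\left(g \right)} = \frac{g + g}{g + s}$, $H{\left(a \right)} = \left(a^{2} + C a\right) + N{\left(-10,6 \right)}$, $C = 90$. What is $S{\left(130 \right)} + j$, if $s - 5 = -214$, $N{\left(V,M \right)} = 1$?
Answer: $- \frac{1931494}{79} \approx -24449.0$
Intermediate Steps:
$s = -209$ ($s = 5 - 214 = -209$)
$H{\left(a \right)} = 1 + a^{2} + 90 a$ ($H{\left(a \right)} = \left(a^{2} + 90 a\right) + 1 = 1 + a^{2} + 90 a$)
$S{\left(g \right)} = \frac{2 g}{-209 + g}$ ($S{\left(g \right)} = \frac{g + g}{g - 209} = \frac{2 g}{-209 + g}$)
$j = -24446$ ($j = -22245 - \left(1 + 20^{2} + 90 \cdot 20\right) = -22245 - \left(1 + 400 + 1800\right) = -22245 - 2201 = -24446$)
$S{\left(130 \right)} + j = 2 \cdot 130 \frac{1}{-209 + 130} - 24446 = 2 \cdot 130 \frac{1}{-79} - 24446 = 2 \cdot 130 \left(- \frac{1}{79}\right) - 24446 = - \frac{260}{79} - 24446 = - \frac{1931494}{79}$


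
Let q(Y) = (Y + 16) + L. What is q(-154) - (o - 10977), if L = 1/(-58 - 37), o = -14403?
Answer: 2397989/95 ≈ 25242.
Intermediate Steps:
L = -1/95 (L = 1/(-95) = -1/95 ≈ -0.010526)
q(Y) = 1519/95 + Y (q(Y) = (Y + 16) - 1/95 = (16 + Y) - 1/95 = 1519/95 + Y)
q(-154) - (o - 10977) = (1519/95 - 154) - (-14403 - 10977) = -13111/95 - 1*(-25380) = -13111/95 + 25380 = 2397989/95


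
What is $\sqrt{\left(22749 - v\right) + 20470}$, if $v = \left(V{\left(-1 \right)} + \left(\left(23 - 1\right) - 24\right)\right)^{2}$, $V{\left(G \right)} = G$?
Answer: $\sqrt{43210} \approx 207.87$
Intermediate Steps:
$v = 9$ ($v = \left(-1 + \left(\left(23 - 1\right) - 24\right)\right)^{2} = \left(-1 + \left(22 - 24\right)\right)^{2} = \left(-1 - 2\right)^{2} = \left(-3\right)^{2} = 9$)
$\sqrt{\left(22749 - v\right) + 20470} = \sqrt{\left(22749 - 9\right) + 20470} = \sqrt{22740 + 20470} = \sqrt{43210}$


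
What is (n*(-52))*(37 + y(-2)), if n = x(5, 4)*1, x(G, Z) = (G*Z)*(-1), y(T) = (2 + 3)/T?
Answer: 35880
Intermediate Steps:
y(T) = 5/T
x(G, Z) = -G*Z
n = -20 (n = -1*5*4*1 = -20*1 = -20)
(n*(-52))*(37 + y(-2)) = (-20*(-52))*(37 + 5/(-2)) = 1040*(37 + 5*(-½)) = 1040*(37 - 5/2) = 1040*(69/2) = 35880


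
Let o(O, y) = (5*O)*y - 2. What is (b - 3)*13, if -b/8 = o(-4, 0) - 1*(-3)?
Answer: -143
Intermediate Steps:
o(O, y) = -2 + 5*O*y (o(O, y) = 5*O*y - 2 = -2 + 5*O*y)
b = -8 (b = -8*((-2 + 5*(-4)*0) - 1*(-3)) = -8*((-2 + 0) + 3) = -8*(-2 + 3) = -8*1 = -8)
(b - 3)*13 = (-8 - 3)*13 = -11*13 = -143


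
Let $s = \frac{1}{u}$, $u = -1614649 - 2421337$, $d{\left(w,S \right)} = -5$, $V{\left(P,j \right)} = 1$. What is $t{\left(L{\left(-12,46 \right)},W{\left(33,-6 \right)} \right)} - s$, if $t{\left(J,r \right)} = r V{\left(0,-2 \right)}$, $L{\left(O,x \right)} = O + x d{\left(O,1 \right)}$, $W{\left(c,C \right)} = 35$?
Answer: $\frac{141259511}{4035986} \approx 35.0$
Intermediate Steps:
$L{\left(O,x \right)} = O - 5 x$ ($L{\left(O,x \right)} = O + x \left(-5\right) = O - 5 x$)
$t{\left(J,r \right)} = r$ ($t{\left(J,r \right)} = r 1 = r$)
$u = -4035986$ ($u = -1614649 - 2421337 = -4035986$)
$s = - \frac{1}{4035986}$ ($s = \frac{1}{-4035986} = - \frac{1}{4035986} \approx -2.4777 \cdot 10^{-7}$)
$t{\left(L{\left(-12,46 \right)},W{\left(33,-6 \right)} \right)} - s = 35 - - \frac{1}{4035986} = 35 + \frac{1}{4035986} = \frac{141259511}{4035986}$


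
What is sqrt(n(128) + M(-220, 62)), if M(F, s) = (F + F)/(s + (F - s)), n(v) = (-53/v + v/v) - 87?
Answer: I*sqrt(21610)/16 ≈ 9.1877*I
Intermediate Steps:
n(v) = -86 - 53/v (n(v) = (-53/v + 1) - 87 = (1 - 53/v) - 87 = -86 - 53/v)
M(F, s) = 2 (M(F, s) = (2*F)/F = 2)
sqrt(n(128) + M(-220, 62)) = sqrt((-86 - 53/128) + 2) = sqrt(-11061/128 + 2) = sqrt(-10805/128) = I*sqrt(21610)/16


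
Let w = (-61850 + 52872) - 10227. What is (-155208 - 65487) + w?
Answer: -239900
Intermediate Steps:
w = -19205 (w = -8978 - 10227 = -19205)
(-155208 - 65487) + w = (-155208 - 65487) - 19205 = -220695 - 19205 = -239900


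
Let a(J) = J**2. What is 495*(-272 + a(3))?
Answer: -130185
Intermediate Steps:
495*(-272 + a(3)) = 495*(-272 + 3**2) = 495*(-272 + 9) = 495*(-263) = -130185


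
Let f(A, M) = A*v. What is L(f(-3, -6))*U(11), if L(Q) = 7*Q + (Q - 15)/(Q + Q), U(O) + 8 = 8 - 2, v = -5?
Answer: -210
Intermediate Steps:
U(O) = -2 (U(O) = -8 + (8 - 2) = -8 + 6 = -2)
f(A, M) = -5*A (f(A, M) = A*(-5) = -5*A)
L(Q) = 7*Q + (-15 + Q)/(2*Q) (L(Q) = 7*Q + (-15 + Q)/((2*Q)) = 7*Q + (-15 + Q)*(1/(2*Q)) = 7*Q + (-15 + Q)/(2*Q))
L(f(-3, -6))*U(11) = ((-15 + (-5*(-3))*(1 + 14*(-5*(-3))))/(2*((-5*(-3)))))*(-2) = ((½)*(-15 + 15*(1 + 14*15))/15)*(-2) = ((½)*(1/15)*(-15 + 15*(1 + 210)))*(-2) = ((½)*(1/15)*(-15 + 15*211))*(-2) = ((½)*(1/15)*(-15 + 3165))*(-2) = ((½)*(1/15)*3150)*(-2) = 105*(-2) = -210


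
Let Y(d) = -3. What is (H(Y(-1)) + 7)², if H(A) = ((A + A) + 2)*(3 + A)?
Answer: 49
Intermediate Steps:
H(A) = (2 + 2*A)*(3 + A) (H(A) = (2*A + 2)*(3 + A) = (2 + 2*A)*(3 + A))
(H(Y(-1)) + 7)² = ((6 + 2*(-3)² + 8*(-3)) + 7)² = ((6 + 2*9 - 24) + 7)² = ((6 + 18 - 24) + 7)² = (0 + 7)² = 7² = 49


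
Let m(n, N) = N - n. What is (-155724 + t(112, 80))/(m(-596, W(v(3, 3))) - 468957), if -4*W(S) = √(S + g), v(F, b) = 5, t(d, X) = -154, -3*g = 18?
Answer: 1168114815328/3509792421137 - 623512*I/3509792421137 ≈ 0.33282 - 1.7765e-7*I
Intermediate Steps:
g = -6 (g = -⅓*18 = -6)
W(S) = -√(-6 + S)/4 (W(S) = -√(S - 6)/4 = -√(-6 + S)/4)
(-155724 + t(112, 80))/(m(-596, W(v(3, 3))) - 468957) = (-155724 - 154)/((-√(-6 + 5)/4 - 1*(-596)) - 468957) = -155878/((-I/4 + 596) - 468957) = -155878/((596 - I/4) - 468957) = -155878*16*(-468361 + I/4)/3509792421137 = -2494048*(-468361 + I/4)/3509792421137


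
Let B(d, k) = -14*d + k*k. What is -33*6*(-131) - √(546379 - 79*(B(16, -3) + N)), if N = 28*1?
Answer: 25938 - 64*√137 ≈ 25189.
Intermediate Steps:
B(d, k) = k² - 14*d (B(d, k) = -14*d + k² = k² - 14*d)
N = 28
-33*6*(-131) - √(546379 - 79*(B(16, -3) + N)) = -33*6*(-131) - √(546379 - 79*(((-3)² - 14*16) + 28)) = -198*(-131) - √(546379 - 79*((9 - 224) + 28)) = 25938 - √(546379 - 79*(-215 + 28)) = 25938 - √(546379 - 79*(-187)) = 25938 - √(546379 + 14773) = 25938 - √561152 = 25938 - 64*√137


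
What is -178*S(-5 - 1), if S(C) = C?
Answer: 1068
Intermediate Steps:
-178*S(-5 - 1) = -178*(-5 - 1) = -178*(-6) = 1068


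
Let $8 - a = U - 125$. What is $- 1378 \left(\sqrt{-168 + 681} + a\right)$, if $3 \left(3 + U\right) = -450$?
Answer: $-394108 - 4134 \sqrt{57} \approx -4.2532 \cdot 10^{5}$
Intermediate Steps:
$U = -153$ ($U = -3 + \frac{1}{3} \left(-450\right) = -3 - 150 = -153$)
$a = 286$ ($a = 8 - \left(-153 - 125\right) = 8 - -278 = 8 + 278 = 286$)
$- 1378 \left(\sqrt{-168 + 681} + a\right) = - 1378 \left(\sqrt{-168 + 681} + 286\right) = - 1378 \left(\sqrt{513} + 286\right) = - 1378 \left(3 \sqrt{57} + 286\right) = - 1378 \left(286 + 3 \sqrt{57}\right) = -394108 - 4134 \sqrt{57}$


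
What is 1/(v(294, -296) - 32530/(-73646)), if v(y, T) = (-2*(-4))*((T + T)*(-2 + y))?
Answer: -36823/50922952311 ≈ -7.2311e-7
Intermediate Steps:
v(y, T) = 16*T*(-2 + y) (v(y, T) = 8*((2*T)*(-2 + y)) = 8*(2*T*(-2 + y)) = 16*T*(-2 + y))
1/(v(294, -296) - 32530/(-73646)) = 1/(16*(-296)*(-2 + 294) - 32530/(-73646)) = 1/(16*(-296)*292 - 32530*(-1/73646)) = 1/(-1382912 + 16265/36823) = 1/(-50922952311/36823) = -36823/50922952311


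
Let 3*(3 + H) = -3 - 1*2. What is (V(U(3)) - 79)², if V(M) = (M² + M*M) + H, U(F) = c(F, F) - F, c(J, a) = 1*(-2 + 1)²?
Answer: 51529/9 ≈ 5725.4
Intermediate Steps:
H = -14/3 (H = -3 + (-3 - 1*2)/3 = -3 + (-3 - 2)/3 = -3 + (⅓)*(-5) = -3 - 5/3 = -14/3 ≈ -4.6667)
c(J, a) = 1 (c(J, a) = 1*(-1)² = 1*1 = 1)
U(F) = 1 - F
V(M) = -14/3 + 2*M² (V(M) = (M² + M*M) - 14/3 = (M² + M²) - 14/3 = 2*M² - 14/3 = -14/3 + 2*M²)
(V(U(3)) - 79)² = ((-14/3 + 2*(1 - 1*3)²) - 79)² = ((-14/3 + 2*(1 - 3)²) - 79)² = ((-14/3 + 2*(-2)²) - 79)² = ((-14/3 + 2*4) - 79)² = ((-14/3 + 8) - 79)² = (10/3 - 79)² = (-227/3)² = 51529/9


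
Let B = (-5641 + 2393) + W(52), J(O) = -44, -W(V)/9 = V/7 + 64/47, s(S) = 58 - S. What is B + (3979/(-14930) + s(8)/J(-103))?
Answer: -89922621113/27015835 ≈ -3328.5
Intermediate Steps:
W(V) = -576/47 - 9*V/7 (W(V) = -9*(V/7 + 64/47) = -9*(64/47 + V/7) = -576/47 - 9*V/7)
B = -1094620/329 (B = (-5641 + 2393) + (-576/47 - 9/7*52) = -3248 + (-576/47 - 468/7) = -3248 - 26028/329 = -1094620/329 ≈ -3327.1)
B + (3979/(-14930) + s(8)/J(-103)) = -1094620/329 + (3979/(-14930) + (58 - 1*8)/(-44)) = -1094620/329 + (3979*(-1/14930) + (58 - 8)*(-1/44)) = -1094620/329 + (-3979/14930 + 50*(-1/44)) = -1094620/329 + (-3979/14930 - 25/22) = -1094620/329 - 115197/82115 = -89922621113/27015835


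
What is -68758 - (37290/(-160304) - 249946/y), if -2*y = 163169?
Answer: -899276267681083/13078321688 ≈ -68761.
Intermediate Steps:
y = -163169/2 (y = -1/2*163169 = -163169/2 ≈ -81585.)
-68758 - (37290/(-160304) - 249946/y) = -68758 - (37290/(-160304) - 249946/(-163169/2)) = -68758 - (37290*(-1/160304) - 249946*(-2/163169)) = -68758 - (-18645/80152 + 499892/163169) = -68758 - 1*37025057579/13078321688 = -68758 - 37025057579/13078321688 = -899276267681083/13078321688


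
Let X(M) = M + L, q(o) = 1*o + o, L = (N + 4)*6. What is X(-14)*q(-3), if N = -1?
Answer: -24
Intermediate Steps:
L = 18 (L = (-1 + 4)*6 = 3*6 = 18)
q(o) = 2*o (q(o) = o + o = 2*o)
X(M) = 18 + M (X(M) = M + 18 = 18 + M)
X(-14)*q(-3) = (18 - 14)*(2*(-3)) = 4*(-6) = -24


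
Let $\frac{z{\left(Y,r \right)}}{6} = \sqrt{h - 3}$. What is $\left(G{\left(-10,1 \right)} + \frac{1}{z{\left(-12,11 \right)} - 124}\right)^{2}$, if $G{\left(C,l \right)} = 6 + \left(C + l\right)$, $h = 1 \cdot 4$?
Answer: $\frac{126025}{13924} \approx 9.0509$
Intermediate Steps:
$h = 4$
$G{\left(C,l \right)} = 6 + C + l$
$z{\left(Y,r \right)} = 6$ ($z{\left(Y,r \right)} = 6 \sqrt{4 - 3} = 6 \sqrt{1} = 6 \cdot 1 = 6$)
$\left(G{\left(-10,1 \right)} + \frac{1}{z{\left(-12,11 \right)} - 124}\right)^{2} = \left(\left(6 - 10 + 1\right) + \frac{1}{6 - 124}\right)^{2} = \left(-3 + \frac{1}{-118}\right)^{2} = \left(-3 - \frac{1}{118}\right)^{2} = \left(- \frac{355}{118}\right)^{2} = \frac{126025}{13924}$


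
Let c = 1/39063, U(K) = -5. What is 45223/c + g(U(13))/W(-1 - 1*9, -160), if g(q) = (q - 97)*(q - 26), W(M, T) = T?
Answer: 141323682339/80 ≈ 1.7665e+9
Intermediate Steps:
c = 1/39063 ≈ 2.5600e-5
g(q) = (-97 + q)*(-26 + q)
45223/c + g(U(13))/W(-1 - 1*9, -160) = 45223/(1/39063) + (2522 + (-5)**2 - 123*(-5))/(-160) = 45223*39063 + (2522 + 25 + 615)*(-1/160) = 1766546049 + 3162*(-1/160) = 1766546049 - 1581/80 = 141323682339/80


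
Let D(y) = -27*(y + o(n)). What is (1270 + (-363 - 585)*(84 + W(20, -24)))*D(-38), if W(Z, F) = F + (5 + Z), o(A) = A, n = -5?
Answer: -92078910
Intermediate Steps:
W(Z, F) = 5 + F + Z
D(y) = 135 - 27*y (D(y) = -27*(y - 5) = -27*(-5 + y) = 135 - 27*y)
(1270 + (-363 - 585)*(84 + W(20, -24)))*D(-38) = (1270 + (-363 - 585)*(84 + (5 - 24 + 20)))*(135 - 27*(-38)) = (1270 - 948*(84 + 1))*(135 + 1026) = (1270 - 948*85)*1161 = (1270 - 80580)*1161 = -79310*1161 = -92078910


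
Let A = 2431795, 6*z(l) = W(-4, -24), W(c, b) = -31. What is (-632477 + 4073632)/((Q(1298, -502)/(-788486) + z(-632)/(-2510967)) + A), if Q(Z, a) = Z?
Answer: 4087807885377459666/2888771581024560281 ≈ 1.4151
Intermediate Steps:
z(l) = -31/6 (z(l) = (⅙)*(-31) = -31/6)
(-632477 + 4073632)/((Q(1298, -502)/(-788486) + z(-632)/(-2510967)) + A) = (-632477 + 4073632)/((1298/(-788486) - 31/6/(-2510967)) + 2431795) = 3441155/((1298*(-1/788486) - 31/6*(-1/2510967)) + 2431795) = 3441155/((-649/394243 + 31/15065802) + 2431795) = 3441155/(-9765483965/5939586977886 + 2431795) = 3441155/(14443857905122801405/5939586977886) = 3441155*(5939586977886/14443857905122801405) = 4087807885377459666/2888771581024560281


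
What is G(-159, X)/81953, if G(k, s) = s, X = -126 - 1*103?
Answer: -229/81953 ≈ -0.0027943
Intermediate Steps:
X = -229 (X = -126 - 103 = -229)
G(-159, X)/81953 = -229/81953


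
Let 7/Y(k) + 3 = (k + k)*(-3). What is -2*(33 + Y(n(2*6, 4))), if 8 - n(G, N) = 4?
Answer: -1768/27 ≈ -65.481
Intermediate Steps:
n(G, N) = 4 (n(G, N) = 8 - 1*4 = 8 - 4 = 4)
Y(k) = 7/(-3 - 6*k) (Y(k) = 7/(-3 + (k + k)*(-3)) = 7/(-3 + (2*k)*(-3)) = 7/(-3 - 6*k))
-2*(33 + Y(n(2*6, 4))) = -2*(33 - 7/(3 + 6*4)) = -2*(33 - 7/(3 + 24)) = -2*(33 - 7/27) = -2*884/27 = -1768/27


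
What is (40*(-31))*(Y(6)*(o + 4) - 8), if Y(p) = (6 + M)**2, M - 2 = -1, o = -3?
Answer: -50840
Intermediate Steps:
M = 1 (M = 2 - 1 = 1)
Y(p) = 49 (Y(p) = (6 + 1)**2 = 7**2 = 49)
(40*(-31))*(Y(6)*(o + 4) - 8) = (40*(-31))*(49*(-3 + 4) - 8) = -1240*(49*1 - 8) = -1240*(49 - 8) = -1240*41 = -50840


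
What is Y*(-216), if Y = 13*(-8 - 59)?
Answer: 188136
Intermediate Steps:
Y = -871 (Y = 13*(-67) = -871)
Y*(-216) = -871*(-216) = 188136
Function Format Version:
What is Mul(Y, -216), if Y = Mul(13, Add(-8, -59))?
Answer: 188136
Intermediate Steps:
Y = -871 (Y = Mul(13, -67) = -871)
Mul(Y, -216) = Mul(-871, -216) = 188136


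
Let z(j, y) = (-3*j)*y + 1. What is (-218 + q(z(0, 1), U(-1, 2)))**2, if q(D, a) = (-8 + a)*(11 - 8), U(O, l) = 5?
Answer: 51529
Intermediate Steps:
z(j, y) = 1 - 3*j*y (z(j, y) = -3*j*y + 1 = 1 - 3*j*y)
q(D, a) = -24 + 3*a (q(D, a) = (-8 + a)*3 = -24 + 3*a)
(-218 + q(z(0, 1), U(-1, 2)))**2 = (-218 + (-24 + 3*5))**2 = (-218 + (-24 + 15))**2 = (-218 - 9)**2 = (-227)**2 = 51529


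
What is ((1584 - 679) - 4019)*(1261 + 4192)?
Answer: -16980642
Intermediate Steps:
((1584 - 679) - 4019)*(1261 + 4192) = (905 - 4019)*5453 = -3114*5453 = -16980642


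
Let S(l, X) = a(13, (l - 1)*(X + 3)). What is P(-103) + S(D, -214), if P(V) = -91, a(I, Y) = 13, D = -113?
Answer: -78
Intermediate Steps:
S(l, X) = 13
P(-103) + S(D, -214) = -91 + 13 = -78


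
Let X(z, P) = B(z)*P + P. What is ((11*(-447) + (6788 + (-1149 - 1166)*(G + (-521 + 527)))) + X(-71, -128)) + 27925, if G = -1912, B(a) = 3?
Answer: 4441674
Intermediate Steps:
X(z, P) = 4*P (X(z, P) = 3*P + P = 4*P)
((11*(-447) + (6788 + (-1149 - 1166)*(G + (-521 + 527)))) + X(-71, -128)) + 27925 = ((11*(-447) + (6788 + (-1149 - 1166)*(-1912 + (-521 + 527)))) + 4*(-128)) + 27925 = ((-4917 + (6788 - 2315*(-1912 + 6))) - 512) + 27925 = ((-4917 + (6788 - 2315*(-1906))) - 512) + 27925 = ((-4917 + (6788 + 4412390)) - 512) + 27925 = ((-4917 + 4419178) - 512) + 27925 = (4414261 - 512) + 27925 = 4413749 + 27925 = 4441674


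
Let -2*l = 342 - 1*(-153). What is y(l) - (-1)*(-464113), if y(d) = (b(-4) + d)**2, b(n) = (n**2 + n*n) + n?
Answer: -1663731/4 ≈ -4.1593e+5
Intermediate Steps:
l = -495/2 (l = -(342 - 1*(-153))/2 = -(342 + 153)/2 = -1/2*495 = -495/2 ≈ -247.50)
b(n) = n + 2*n**2 (b(n) = (n**2 + n**2) + n = 2*n**2 + n = n + 2*n**2)
y(d) = (28 + d)**2 (y(d) = (-4*(1 + 2*(-4)) + d)**2 = (-4*(1 - 8) + d)**2 = (-4*(-7) + d)**2 = (28 + d)**2)
y(l) - (-1)*(-464113) = (28 - 495/2)**2 - (-1)*(-464113) = (-439/2)**2 - 1*464113 = 192721/4 - 464113 = -1663731/4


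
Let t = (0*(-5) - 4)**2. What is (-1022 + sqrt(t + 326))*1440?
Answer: -1471680 + 4320*sqrt(38) ≈ -1.4451e+6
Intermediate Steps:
t = 16 (t = (0 - 4)**2 = (-4)**2 = 16)
(-1022 + sqrt(t + 326))*1440 = (-1022 + sqrt(16 + 326))*1440 = (-1022 + sqrt(342))*1440 = (-1022 + 3*sqrt(38))*1440 = -1471680 + 4320*sqrt(38)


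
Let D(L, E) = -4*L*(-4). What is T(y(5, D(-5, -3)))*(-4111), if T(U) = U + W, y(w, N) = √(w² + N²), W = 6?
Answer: -24666 - 20555*√257 ≈ -3.5419e+5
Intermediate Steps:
D(L, E) = 16*L
y(w, N) = √(N² + w²)
T(U) = 6 + U (T(U) = U + 6 = 6 + U)
T(y(5, D(-5, -3)))*(-4111) = (6 + √((16*(-5))² + 5²))*(-4111) = (6 + √((-80)² + 25))*(-4111) = (6 + √(6400 + 25))*(-4111) = (6 + √6425)*(-4111) = (6 + 5*√257)*(-4111) = -24666 - 20555*√257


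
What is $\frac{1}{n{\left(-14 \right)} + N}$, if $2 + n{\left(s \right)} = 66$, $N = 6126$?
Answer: $\frac{1}{6190} \approx 0.00016155$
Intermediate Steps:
$n{\left(s \right)} = 64$ ($n{\left(s \right)} = -2 + 66 = 64$)
$\frac{1}{n{\left(-14 \right)} + N} = \frac{1}{64 + 6126} = \frac{1}{6190}$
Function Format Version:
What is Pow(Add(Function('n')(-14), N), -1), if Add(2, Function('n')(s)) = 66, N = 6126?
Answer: Rational(1, 6190) ≈ 0.00016155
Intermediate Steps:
Function('n')(s) = 64 (Function('n')(s) = Add(-2, 66) = 64)
Pow(Add(Function('n')(-14), N), -1) = Pow(Add(64, 6126), -1) = Pow(6190, -1) = Rational(1, 6190)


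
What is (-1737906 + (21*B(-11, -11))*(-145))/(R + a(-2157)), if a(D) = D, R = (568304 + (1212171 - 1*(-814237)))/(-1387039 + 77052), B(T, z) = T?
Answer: 8002710583/10137049 ≈ 789.45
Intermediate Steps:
R = -2594712/1309987 (R = (568304 + (1212171 + 814237))/(-1309987) = (568304 + 2026408)*(-1/1309987) = 2594712*(-1/1309987) = -2594712/1309987 ≈ -1.9807)
(-1737906 + (21*B(-11, -11))*(-145))/(R + a(-2157)) = (-1737906 + (21*(-11))*(-145))/(-2594712/1309987 - 2157) = (-1737906 - 231*(-145))/(-2828236671/1309987) = (-1737906 + 33495)*(-1309987/2828236671) = -1704411*(-1309987/2828236671) = 8002710583/10137049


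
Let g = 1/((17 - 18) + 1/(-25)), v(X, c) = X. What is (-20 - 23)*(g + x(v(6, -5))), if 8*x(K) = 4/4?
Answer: 3741/104 ≈ 35.971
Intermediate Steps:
x(K) = 1/8 (x(K) = (4/4)/8 = (4*(1/4))/8 = (1/8)*1 = 1/8)
g = -25/26 (g = 1/(-1 - 1/25) = 1/(-26/25) = -25/26 ≈ -0.96154)
(-20 - 23)*(g + x(v(6, -5))) = (-20 - 23)*(-25/26 + 1/8) = -43*(-87/104) = 3741/104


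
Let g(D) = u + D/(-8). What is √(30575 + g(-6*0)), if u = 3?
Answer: √30578 ≈ 174.87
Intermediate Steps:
g(D) = 3 - D/8 (g(D) = 3 + D/(-8) = 3 + D*(-⅛) = 3 - D/8)
√(30575 + g(-6*0)) = √(30575 + (3 - (-3)*0/4)) = √(30575 + (3 - ⅛*0)) = √(30575 + (3 + 0)) = √(30575 + 3) = √30578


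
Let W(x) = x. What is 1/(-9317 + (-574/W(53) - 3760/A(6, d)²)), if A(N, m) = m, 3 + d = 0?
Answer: -477/4648655 ≈ -0.00010261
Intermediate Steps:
d = -3 (d = -3 + 0 = -3)
1/(-9317 + (-574/W(53) - 3760/A(6, d)²)) = 1/(-9317 + (-574/53 - 3760/((-3)²))) = 1/(-9317 + (-574*1/53 - 3760/9)) = 1/(-9317 + (-574/53 - 3760*⅑)) = 1/(-9317 + (-574/53 - 3760/9)) = 1/(-9317 - 204446/477) = 1/(-4648655/477) = -477/4648655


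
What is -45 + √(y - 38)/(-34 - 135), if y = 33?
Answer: -45 - I*√5/169 ≈ -45.0 - 0.013231*I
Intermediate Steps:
-45 + √(y - 38)/(-34 - 135) = -45 + √(33 - 38)/(-34 - 135) = -45 + √(-5)/(-169) = -45 - I*√5/169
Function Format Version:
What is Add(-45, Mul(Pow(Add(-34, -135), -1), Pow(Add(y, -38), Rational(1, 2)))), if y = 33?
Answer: Add(-45, Mul(Rational(-1, 169), I, Pow(5, Rational(1, 2)))) ≈ Add(-45.000, Mul(-0.013231, I))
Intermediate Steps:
Add(-45, Mul(Pow(Add(-34, -135), -1), Pow(Add(y, -38), Rational(1, 2)))) = Add(-45, Mul(Pow(Add(-34, -135), -1), Pow(Add(33, -38), Rational(1, 2)))) = Add(-45, Mul(Pow(-169, -1), Pow(-5, Rational(1, 2)))) = Add(-45, Mul(Rational(-1, 169), Mul(I, Pow(5, Rational(1, 2))))) = Add(-45, Mul(Rational(-1, 169), I, Pow(5, Rational(1, 2))))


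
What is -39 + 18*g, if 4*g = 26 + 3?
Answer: 183/2 ≈ 91.500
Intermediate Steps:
g = 29/4 (g = (26 + 3)/4 = (¼)*29 = 29/4 ≈ 7.2500)
-39 + 18*g = -39 + 18*(29/4) = -39 + 261/2 = 183/2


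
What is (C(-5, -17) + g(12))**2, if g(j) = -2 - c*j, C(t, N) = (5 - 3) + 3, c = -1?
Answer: 225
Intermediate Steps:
C(t, N) = 5 (C(t, N) = 2 + 3 = 5)
g(j) = -2 + j (g(j) = -2 - (-1)*j = -2 + j)
(C(-5, -17) + g(12))**2 = (5 + (-2 + 12))**2 = (5 + 10)**2 = 15**2 = 225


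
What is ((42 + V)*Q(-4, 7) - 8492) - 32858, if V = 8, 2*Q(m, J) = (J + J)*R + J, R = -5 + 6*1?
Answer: -40825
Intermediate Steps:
R = 1 (R = -5 + 6 = 1)
Q(m, J) = 3*J/2 (Q(m, J) = ((J + J)*1 + J)/2 = ((2*J)*1 + J)/2 = (2*J + J)/2 = (3*J)/2 = 3*J/2)
((42 + V)*Q(-4, 7) - 8492) - 32858 = ((42 + 8)*((3/2)*7) - 8492) - 32858 = (50*(21/2) - 8492) - 32858 = (525 - 8492) - 32858 = -7967 - 32858 = -40825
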